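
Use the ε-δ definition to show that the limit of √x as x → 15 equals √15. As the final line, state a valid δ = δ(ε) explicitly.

Fix ε > 0. We want δ > 0 such that 0 < |x − 15| < δ implies |√x − √15| < ε.
Multiplying by the conjugate, |√x − √15| = |x − 15|/(√x + √15).
Restrict δ ≤ 15 so that |x − 15| < 15 forces x > 0, and then √x + √15 > √15.
Hence |√x − √15| < |x − 15|/√15, which is < ε once |x − 15| < √15·ε.
Take δ = min(15, √15·ε). If 0 < |x − 15| < δ then x > 0 and |√x − √15| < |x − 15|/√15 < ε.

δ = min(15, √15·ε)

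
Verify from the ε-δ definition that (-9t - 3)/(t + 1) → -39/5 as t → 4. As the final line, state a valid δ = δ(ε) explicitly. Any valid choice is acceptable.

δ = min(5/2, (25/12)ε)

Let ε > 0 be given. We want δ > 0 with 0 < |t − 4| < δ ⇒ |(-9t - 3)/(t + 1) + 39/5| < ε.
Combining over a common denominator, (-9t - 3)/(t + 1) + 39/5 = [(-9t - 3)·5 − (-39)·(t + 1)] / [5·(t + 1)] = -6(t − 4) / (5(t + 1)).
So |(-9t - 3)/(t + 1) + 39/5| = 6|t − 4| / (5·|t + 1|).
Restrict δ ≤ 5/2. Then |t − 4| < 5/2 gives |t + 1| = |(t − 4) + 5| ≥ 5 − 5/2 = 5/2.
Hence |(-9t - 3)/(t + 1) + 39/5| < 6|t − 4|/(5·(5/2)) = (12/25)|t − 4|, which is < ε once |t − 4| < (25/12)ε.
Take δ = min(5/2, (25/12)ε). Then 0 < |t − 4| < δ forces both bounds, so |(-9t - 3)/(t + 1) + 39/5| < ε.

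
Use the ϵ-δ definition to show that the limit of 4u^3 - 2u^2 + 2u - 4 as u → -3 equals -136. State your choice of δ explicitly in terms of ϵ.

δ = min(1, ϵ/164)

Let ϵ > 0. We want δ > 0 such that 0 < |u + 3| < δ implies |(4u^3 - 2u^2 + 2u - 4) + 136| < ϵ.
(4u^3 - 2u^2 + 2u - 4) + 136 = 4u^3 - 2u^2 + 2u + 132 = (u + 3)(4u^2 - 14u + 44).
So |(4u^3 - 2u^2 + 2u - 4) + 136| = |u + 3|·|4u^2 - 14u + 44|.
Assume first that |u + 3| < 1, so |u| < 4. Then |4u^2 - 14u + 44| ≤ 4·4^2 + 14·4 + 44 = 164.
Hence |(4u^3 - 2u^2 + 2u - 4) + 136| ≤ 164|u + 3| < ϵ provided |u + 3| < ϵ/164.
Choosing δ = min(1, ϵ/164) ensures both conditions, hence |(4u^3 - 2u^2 + 2u - 4) + 136| < ϵ.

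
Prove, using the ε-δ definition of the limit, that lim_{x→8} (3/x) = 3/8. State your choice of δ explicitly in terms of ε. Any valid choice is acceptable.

δ = min(4, (32/3)ε)

Let ε > 0. We seek δ > 0 such that 0 < |x − 8| < δ implies |3/x − (3/8)| < ε.
|3/x − (3/8)| = 3·|8 − x|/(8·|x|) = 3|x − 8|/(8|x|).
Require δ ≤ 4 so that |x| > 8 − 4 = 4, hence 8|x| > 32.
Then |3/x − (3/8)| < 3|x − 8|/32, which is < ε when |x − 8| < (32/3)ε.
Take δ = min(4, (32/3)ε). Then 0 < |x − 8| < δ gives both |x − 8| < 4 and |x − 8| < (32/3)ε, so |3/x − (3/8)| < ε.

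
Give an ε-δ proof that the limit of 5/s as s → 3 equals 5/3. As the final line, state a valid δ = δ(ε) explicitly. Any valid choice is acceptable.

δ = min(3/2, (9/10)ε)

Let ε > 0 be given. We seek δ > 0 such that 0 < |s − 3| < δ implies |5/s − (5/3)| < ε.
|5/s − (5/3)| = 5·|3 − s|/(3·|s|) = 5|s − 3|/(3|s|).
Restrict δ ≤ 3/2. Then |s − 3| < 3/2 gives |s| > 3/2, so 3|s| > 9/2.
Then |5/s − (5/3)| < 5|s − 3|/(9/2), which is < ε when |s − 3| < (9/10)ε.
Take δ = min(3/2, (9/10)ε). Then 0 < |s − 3| < δ gives both |s − 3| < 3/2 and |s − 3| < (9/10)ε, so |5/s − (5/3)| < ε.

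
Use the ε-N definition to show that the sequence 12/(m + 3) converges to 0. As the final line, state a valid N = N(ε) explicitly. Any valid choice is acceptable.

N = 12/ε

Let ε > 0 be given. For m ≥ 1, |12/(m + 3) − 0| = 12/(m + 3) ≤ 12/m.
We need 12/m < ε, i.e. m > 12/ε.
Take N = 12/ε. If m > N then |12/(m + 3)| ≤ 12/m < ε.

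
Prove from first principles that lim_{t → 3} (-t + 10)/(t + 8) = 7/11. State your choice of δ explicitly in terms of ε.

Suppose ε > 0. We want δ > 0 with 0 < |t − 3| < δ ⇒ |(-t + 10)/(t + 8) − (7/11)| < ε.
Combining over a common denominator, (-t + 10)/(t + 8) − (7/11) = [(-t + 10)·11 − 7·(t + 8)] / [11·(t + 8)] = -18(t − 3) / (11(t + 8)).
So |(-t + 10)/(t + 8) − (7/11)| = 18|t − 3| / (11·|t + 8|).
Require δ ≤ 11/2, so |t + 8| ≥ |11| − |t − 3| > 11 − 11/2 = 11/2.
Hence |(-t + 10)/(t + 8) − (7/11)| < 18|t − 3|/(11·(11/2)) = (36/121)|t − 3|, which is < ε once |t − 3| < (121/36)ε.
Take δ = min(11/2, (121/36)ε). Then 0 < |t − 3| < δ forces both bounds, so |(-t + 10)/(t + 8) − (7/11)| < ε.

δ = min(11/2, (121/36)ε)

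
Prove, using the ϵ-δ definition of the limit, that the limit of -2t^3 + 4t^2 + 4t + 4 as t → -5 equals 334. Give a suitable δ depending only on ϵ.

Let ϵ > 0 be given. We want δ > 0 such that 0 < |t + 5| < δ implies |(-2t^3 + 4t^2 + 4t + 4) − 334| < ϵ.
(-2t^3 + 4t^2 + 4t + 4) − 334 = -2t^3 + 4t^2 + 4t - 330 = (t + 5)(-2t^2 + 14t - 66).
So |(-2t^3 + 4t^2 + 4t + 4) − 334| = |t + 5|·|-2t^2 + 14t - 66|.
Require δ ≤ 2. Then |t + 5| < 2 gives |t| < 7, and by the triangle inequality |-2t^2 + 14t - 66| ≤ 2·7^2 + 14·7 + 66 = 262.
Hence |(-2t^3 + 4t^2 + 4t + 4) − 334| ≤ 262|t + 5| < ϵ provided |t + 5| < ϵ/262.
Choosing δ = min(2, ϵ/262) ensures both conditions, hence |(-2t^3 + 4t^2 + 4t + 4) − 334| < ϵ.

δ = min(2, ϵ/262)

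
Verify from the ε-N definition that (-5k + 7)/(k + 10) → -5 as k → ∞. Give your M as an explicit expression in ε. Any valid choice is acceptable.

M = 57/ε

Fix ε > 0. For k ≥ 1, |(-5k + 7)/(k + 10) + 5| = |57|/((k + 10)) = 57/((k + 10)).
Since k + 10 ≥ k for k ≥ 1, this is ≤ 57/(k) = 57/k.
So |(-5k + 7)/(k + 10) + 5| < ε whenever k > 57/ε.
Take M = 57/ε. If k > M then |(-5k + 7)/(k + 10) + 5| ≤ 57/k < ε.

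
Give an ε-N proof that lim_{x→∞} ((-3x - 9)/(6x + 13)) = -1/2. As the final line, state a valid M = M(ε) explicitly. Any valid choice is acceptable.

M = (5/12)/ε

Let ε > 0. We seek M > 0 such that x > M implies |(-3x - 9)/(6x + 13) + 1/2| < ε.
(-3x - 9)/(6x + 13) + 1/2 = (6(-3x - 9) − (-3)(6x + 13)) / (6(6x + 13)) = -15/(6(6x + 13)).
For x > 0 we have 6x + 13 > 6x, so |(-3x - 9)/(6x + 13) + 1/2| = 15/(6(6x + 13)) < 15/(6·6x) = (5/12)/x.
Thus |(-3x - 9)/(6x + 13) + 1/2| < ε whenever x > (5/12)/ε.
Take M = (5/12)/ε. If x > M then |(-3x - 9)/(6x + 13) + 1/2| < (5/12)/x < ε.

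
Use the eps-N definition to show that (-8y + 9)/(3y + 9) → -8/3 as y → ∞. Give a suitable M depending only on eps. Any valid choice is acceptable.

M = 11/eps

Let eps > 0 be given. We seek M > 0 such that y > M implies |(-8y + 9)/(3y + 9) + 8/3| < eps.
(-8y + 9)/(3y + 9) + 8/3 = (3(-8y + 9) − (-8)(3y + 9)) / (3(3y + 9)) = 99/(3(3y + 9)).
For y > 0 we have 3y + 9 > 3y, so |(-8y + 9)/(3y + 9) + 8/3| = 99/(3(3y + 9)) < 99/(3·3y) = 11/y.
Thus |(-8y + 9)/(3y + 9) + 8/3| < eps whenever y > 11/eps.
Take M = 11/eps. If y > M then |(-8y + 9)/(3y + 9) + 8/3| < 11/y < eps.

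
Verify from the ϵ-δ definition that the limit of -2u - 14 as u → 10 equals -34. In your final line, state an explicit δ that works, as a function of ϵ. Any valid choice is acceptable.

Let ϵ > 0 be given. We need δ > 0 so that 0 < |u − 10| < δ implies |(-2u - 14) + 34| < ϵ.
Since (-2u - 14) + 34 = -2(u − 10), we have |(-2u - 14) + 34| = 2|u − 10|.
So 2|u − 10| < ϵ exactly when |u − 10| < ϵ/2.
Choosing δ = ϵ/2 gives |(-2u - 14) + 34| = 2|u − 10| < ϵ whenever |u − 10| < δ.

δ = ϵ/2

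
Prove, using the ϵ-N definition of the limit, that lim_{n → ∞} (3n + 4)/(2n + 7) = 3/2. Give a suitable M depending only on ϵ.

Let ϵ > 0 be given. For n ≥ 1, |(3n + 4)/(2n + 7) − (3/2)| = |-13|/(2(2n + 7)) = 13/(2(2n + 7)).
Since 2n + 7 ≥ 2n for n ≥ 1, this is ≤ 13/(2·2n) = (13/4)/n.
So |(3n + 4)/(2n + 7) − (3/2)| < ϵ whenever n > (13/4)/ϵ.
Take M = (13/4)/ϵ. If n > M then |(3n + 4)/(2n + 7) − (3/2)| ≤ (13/4)/n < ϵ.

M = (13/4)/ϵ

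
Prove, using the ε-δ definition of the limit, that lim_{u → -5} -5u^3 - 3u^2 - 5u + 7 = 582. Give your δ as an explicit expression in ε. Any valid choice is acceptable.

δ = min(2, ε/514)

Suppose ε > 0. We want δ > 0 such that 0 < |u + 5| < δ implies |(-5u^3 - 3u^2 - 5u + 7) − 582| < ε.
(-5u^3 - 3u^2 - 5u + 7) − 582 = -5u^3 - 3u^2 - 5u - 575 = (u + 5)(-5u^2 + 22u - 115).
So |(-5u^3 - 3u^2 - 5u + 7) − 582| = |u + 5|·|-5u^2 + 22u - 115|.
Require δ ≤ 2. Then |u + 5| < 2 gives |u| < 7, and by the triangle inequality |-5u^2 + 22u - 115| ≤ 5·7^2 + 22·7 + 115 = 514.
Hence |(-5u^3 - 3u^2 - 5u + 7) − 582| ≤ 514|u + 5| < ε provided |u + 5| < ε/514.
Take δ = min(2, ε/514). Then 0 < |u + 5| < δ gives both |u + 5| < 2 and |u + 5| < ε/514, so |(-5u^3 - 3u^2 - 5u + 7) − 582| < ε.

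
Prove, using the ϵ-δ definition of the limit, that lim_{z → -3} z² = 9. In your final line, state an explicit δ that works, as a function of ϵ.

δ = min(1, ϵ/7)

Let ϵ > 0 be given. We seek δ > 0 with 0 < |z + 3| < δ ⇒ |z² − 9| < ϵ.
Factor: z² − 9 = (z + 3)(z - 3), so |z² − 9| = |z + 3|·|z - 3|.
Impose δ ≤ 1 so that |z| < 4; then |z - 3| ≤ 7.
Hence |z² − 9| ≤ 7|z + 3|, which is < ϵ once |z + 3| < ϵ/7.
Take δ = min(1, ϵ/7). If 0 < |z + 3| < δ then both bounds hold and |z² − 9| ≤ 7|z + 3| < 7·(ϵ/7) = ϵ.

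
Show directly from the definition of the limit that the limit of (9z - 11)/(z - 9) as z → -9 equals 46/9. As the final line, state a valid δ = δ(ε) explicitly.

δ = min(9, (81/35)ε)

Let ε > 0 be given. We want δ > 0 with 0 < |z + 9| < δ ⇒ |(9z - 11)/(z - 9) − (46/9)| < ε.
Combining over a common denominator, (9z - 11)/(z - 9) − (46/9) = [(9z - 11)·(-18) − (-92)·(z - 9)] / [(-18)·(z - 9)] = -70(z + 9) / ((-18)(z - 9)).
So |(9z - 11)/(z - 9) − (46/9)| = 70|z + 9| / (18·|z − 9|).
Restrict δ ≤ 9. Then |z + 9| < 9 gives |z − 9| = |(z + 9) + (-18)| ≥ 18 − 9 = 9.
Hence |(9z - 11)/(z - 9) − (46/9)| < 70|z + 9|/(18·9) = (35/81)|z + 9|, which is < ε once |z + 9| < (81/35)ε.
Take δ = min(9, (81/35)ε). Then 0 < |z + 9| < δ forces both bounds, so |(9z - 11)/(z - 9) − (46/9)| < ε.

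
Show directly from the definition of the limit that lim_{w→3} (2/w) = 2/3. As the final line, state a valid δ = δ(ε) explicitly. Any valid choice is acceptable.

δ = min(3/2, (9/4)ε)

Fix ε > 0. We seek δ > 0 such that 0 < |w − 3| < δ implies |2/w − (2/3)| < ε.
|2/w − (2/3)| = 2·|3 − w|/(3·|w|) = 2|w − 3|/(3|w|).
Require δ ≤ 3/2 so that |w| > 3 − 3/2 = 3/2, hence 3|w| > 9/2.
Then |2/w − (2/3)| < 2|w − 3|/(9/2), which is < ε when |w − 3| < (9/4)ε.
Take δ = min(3/2, (9/4)ε). Then 0 < |w − 3| < δ gives both |w − 3| < 3/2 and |w − 3| < (9/4)ε, so |2/w − (2/3)| < ε.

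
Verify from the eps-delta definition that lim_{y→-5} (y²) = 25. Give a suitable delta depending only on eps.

delta = min(1, eps/11)

Fix eps > 0. We seek delta > 0 with 0 < |y + 5| < delta ⇒ |y² − 25| < eps.
Factor: y² − 25 = (y + 5)(y - 5), so |y² − 25| = |y + 5|·|y - 5|.
Impose delta ≤ 1 so that |y| < 6; then |y - 5| ≤ 11.
Hence |y² − 25| ≤ 11|y + 5|, which is < eps once |y + 5| < eps/11.
Take delta = min(1, eps/11). If 0 < |y + 5| < delta then both bounds hold and |y² − 25| ≤ 11|y + 5| < 11·(eps/11) = eps.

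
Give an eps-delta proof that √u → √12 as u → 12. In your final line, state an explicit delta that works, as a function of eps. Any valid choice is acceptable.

Let eps > 0 be given. We want delta > 0 such that 0 < |u − 12| < delta implies |√u − √12| < eps.
Multiplying by the conjugate, |√u − √12| = |u − 12|/(√u + √12).
Restrict delta ≤ 12 so that |u − 12| < 12 forces u > 0, and then √u + √12 > √12.
Hence |√u − √12| < |u − 12|/√12, which is < eps once |u − 12| < √12·eps.
Take delta = min(12, √12·eps). If 0 < |u − 12| < delta then u > 0 and |√u − √12| < |u − 12|/√12 < eps.

delta = min(12, √12·eps)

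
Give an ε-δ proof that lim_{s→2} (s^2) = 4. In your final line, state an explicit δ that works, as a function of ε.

δ = min(1, ε/5)

Suppose ε > 0. We seek δ > 0 with 0 < |s − 2| < δ ⇒ |s^2 − 4| < ε.
Factor: s^2 − 4 = (s − 2)(s + 2), so |s^2 − 4| = |s − 2|·|s + 2|.
Restrict δ ≤ 1. Then |s − 2| < 1 gives |s| < 3, so by the triangle inequality |s + 2| ≤ 3 + 2 = 5.
Hence |s^2 − 4| ≤ 5|s − 2|, which is < ε once |s − 2| < ε/5.
Take δ = min(1, ε/5). If 0 < |s − 2| < δ then both bounds hold and |s^2 − 4| ≤ 5|s − 2| < 5·(ε/5) = ε.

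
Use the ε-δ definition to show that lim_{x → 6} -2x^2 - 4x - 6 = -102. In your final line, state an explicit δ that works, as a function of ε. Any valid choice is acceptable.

Suppose ε > 0. We want δ > 0 such that 0 < |x − 6| < δ implies |(-2x^2 - 4x - 6) + 102| < ε.
(-2x^2 - 4x - 6) + 102 = -2x^2 - 4x + 96 = (x − 6)(-2x - 16).
So |(-2x^2 - 4x - 6) + 102| = |x − 6|·|-2x - 16|.
Require δ ≤ 2. Then |x − 6| < 2 gives |x| < 8, and by the triangle inequality |-2x - 16| ≤ 2·8 + 16 = 32.
Hence |(-2x^2 - 4x - 6) + 102| ≤ 32|x − 6| < ε provided |x − 6| < ε/32.
Take δ = min(2, ε/32). Then 0 < |x − 6| < δ gives both |x − 6| < 2 and |x − 6| < ε/32, so |(-2x^2 - 4x - 6) + 102| < ε.

δ = min(2, ε/32)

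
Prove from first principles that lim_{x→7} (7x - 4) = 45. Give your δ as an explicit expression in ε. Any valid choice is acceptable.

δ = ε/7

Suppose ε > 0. We need δ > 0 so that 0 < |x − 7| < δ implies |(7x - 4) − 45| < ε.
|(7x - 4) − 45| = |7x - 49| = 7|x − 7|.
So 7|x − 7| < ε exactly when |x − 7| < ε/7.
Choosing δ = ε/7 gives |(7x - 4) − 45| = 7|x − 7| < ε whenever |x − 7| < δ.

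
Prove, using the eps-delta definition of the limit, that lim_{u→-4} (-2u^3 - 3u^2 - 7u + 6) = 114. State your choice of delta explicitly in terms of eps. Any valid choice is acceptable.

delta = min(1, eps/102)

Let eps > 0 be given. We want delta > 0 such that 0 < |u + 4| < delta implies |(-2u^3 - 3u^2 - 7u + 6) − 114| < eps.
(-2u^3 - 3u^2 - 7u + 6) − 114 = -2u^3 - 3u^2 - 7u - 108 = (u + 4)(-2u^2 + 5u - 27).
So |(-2u^3 - 3u^2 - 7u + 6) − 114| = |u + 4|·|-2u^2 + 5u - 27|.
Require delta ≤ 1. Then |u + 4| < 1 gives |u| < 5, and by the triangle inequality |-2u^2 + 5u - 27| ≤ 2·5^2 + 5·5 + 27 = 102.
Hence |(-2u^3 - 3u^2 - 7u + 6) − 114| ≤ 102|u + 4| < eps provided |u + 4| < eps/102.
Take delta = min(1, eps/102). Then 0 < |u + 4| < delta gives both |u + 4| < 1 and |u + 4| < eps/102, so |(-2u^3 - 3u^2 - 7u + 6) − 114| < eps.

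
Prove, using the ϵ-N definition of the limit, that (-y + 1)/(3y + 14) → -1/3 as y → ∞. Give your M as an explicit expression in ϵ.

Let ϵ > 0 be given. We seek M > 0 such that y > M implies |(-y + 1)/(3y + 14) + 1/3| < ϵ.
(-y + 1)/(3y + 14) + 1/3 = (3(-y + 1) − (-1)(3y + 14)) / (3(3y + 14)) = 17/(3(3y + 14)).
For y > 0 we have 3y + 14 > 3y, so |(-y + 1)/(3y + 14) + 1/3| = 17/(3(3y + 14)) < 17/(3·3y) = (17/9)/y.
Thus |(-y + 1)/(3y + 14) + 1/3| < ϵ whenever y > (17/9)/ϵ.
Take M = (17/9)/ϵ. If y > M then |(-y + 1)/(3y + 14) + 1/3| < (17/9)/y < ϵ.

M = (17/9)/ϵ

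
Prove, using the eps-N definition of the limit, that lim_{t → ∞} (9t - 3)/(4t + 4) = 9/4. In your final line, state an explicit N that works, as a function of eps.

N = 3/eps

Fix eps > 0. We seek N > 0 such that t > N implies |(9t - 3)/(4t + 4) − (9/4)| < eps.
(9t - 3)/(4t + 4) − (9/4) = (4(9t - 3) − 9(4t + 4)) / (4(4t + 4)) = -48/(4(4t + 4)).
For t > 0 we have 4t + 4 > 4t, so |(9t - 3)/(4t + 4) − (9/4)| = 48/(4(4t + 4)) < 48/(4·4t) = 3/t.
Thus |(9t - 3)/(4t + 4) − (9/4)| < eps whenever t > 3/eps.
Take N = 3/eps. If t > N then |(9t - 3)/(4t + 4) − (9/4)| < 3/t < eps.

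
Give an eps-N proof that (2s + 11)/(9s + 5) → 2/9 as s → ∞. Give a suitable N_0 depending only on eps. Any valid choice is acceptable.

N_0 = (89/81)/eps

Let eps > 0. We seek N_0 > 0 such that s > N_0 implies |(2s + 11)/(9s + 5) − (2/9)| < eps.
(2s + 11)/(9s + 5) − (2/9) = (9(2s + 11) − 2(9s + 5)) / (9(9s + 5)) = 89/(9(9s + 5)).
For s > 0 we have 9s + 5 > 9s, so |(2s + 11)/(9s + 5) − (2/9)| = 89/(9(9s + 5)) < 89/(9·9s) = (89/81)/s.
Thus |(2s + 11)/(9s + 5) − (2/9)| < eps whenever s > (89/81)/eps.
Take N_0 = (89/81)/eps. If s > N_0 then |(2s + 11)/(9s + 5) − (2/9)| < (89/81)/s < eps.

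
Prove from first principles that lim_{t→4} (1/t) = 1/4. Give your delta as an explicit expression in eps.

delta = min(2, 8eps)

Let eps > 0 be given. We seek delta > 0 such that 0 < |t − 4| < delta implies |1/t − (1/4)| < eps.
|1/t − (1/4)| = |4 − t|/(4·|t|) = |t − 4|/(4|t|).
Require delta ≤ 2 so that |t| > 4 − 2 = 2, hence 4|t| > 8.
Then |1/t − (1/4)| < |t − 4|/8, which is < eps when |t − 4| < 8eps.
Take delta = min(2, 8eps). Then 0 < |t − 4| < delta gives both |t − 4| < 2 and |t − 4| < 8eps, so |1/t − (1/4)| < eps.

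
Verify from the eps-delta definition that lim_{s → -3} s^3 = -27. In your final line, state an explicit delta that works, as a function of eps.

Suppose eps > 0. We seek delta > 0 with 0 < |s + 3| < delta ⇒ |s^3 + 27| < eps.
Factor: s^3 + 27 = (s + 3)(s^2 - 3s + 9), so |s^3 + 27| = |s + 3|·|s^2 - 3s + 9|.
Restrict delta ≤ 1. Then |s + 3| < 1 gives |s| < 4, so by the triangle inequality |s^2 - 3s + 9| ≤ 4^2 + 3·4 + 9 = 37.
Hence |s^3 + 27| ≤ 37|s + 3|, which is < eps once |s + 3| < eps/37.
Take delta = min(1, eps/37). If 0 < |s + 3| < delta then both bounds hold and |s^3 + 27| ≤ 37|s + 3| < 37·(eps/37) = eps.

delta = min(1, eps/37)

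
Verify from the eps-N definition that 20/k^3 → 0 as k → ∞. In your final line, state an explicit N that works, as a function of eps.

N = (20/eps)^{1/3}

Suppose eps > 0. For k ≥ 1, |20/k^3 − 0| = 20/k^3.
20/k^3 < eps ⇔ k^3 > 20/eps ⇔ k > (20/eps)^{1/3}.
Take N = (20/eps)^{1/3}. Then k > N implies 20/k^3 < eps.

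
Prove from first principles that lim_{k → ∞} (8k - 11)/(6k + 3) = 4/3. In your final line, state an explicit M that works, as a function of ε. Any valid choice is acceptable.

M = (5/2)/ε

Let ε > 0 be given. For k ≥ 1, |(8k - 11)/(6k + 3) − (4/3)| = |-90|/(6(6k + 3)) = 90/(6(6k + 3)).
Since 6k + 3 ≥ 6k for k ≥ 1, this is ≤ 90/(6·6k) = (5/2)/k.
So |(8k - 11)/(6k + 3) − (4/3)| < ε whenever k > (5/2)/ε.
Take M = (5/2)/ε. If k > M then |(8k - 11)/(6k + 3) − (4/3)| ≤ (5/2)/k < ε.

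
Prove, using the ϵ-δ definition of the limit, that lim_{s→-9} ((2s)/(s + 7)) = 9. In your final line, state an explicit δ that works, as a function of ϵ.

Suppose ϵ > 0. We want δ > 0 with 0 < |s + 9| < δ ⇒ |(2s)/(s + 7) − 9| < ϵ.
Combining over a common denominator, (2s)/(s + 7) − 9 = [(2s)·(-2) − (-18)·(s + 7)] / [(-2)·(s + 7)] = 14(s + 9) / ((-2)(s + 7)).
So |(2s)/(s + 7) − 9| = 14|s + 9| / (2·|s + 7|).
Require δ ≤ 1, so |s + 7| ≥ |-2| − |s + 9| > 2 − 1 = 1.
Hence |(2s)/(s + 7) − 9| < 14|s + 9|/(2·1) = 7|s + 9|, which is < ϵ once |s + 9| < (1/7)ϵ.
Take δ = min(1, (1/7)ϵ). Then 0 < |s + 9| < δ forces both bounds, so |(2s)/(s + 7) − 9| < ϵ.

δ = min(1, (1/7)ϵ)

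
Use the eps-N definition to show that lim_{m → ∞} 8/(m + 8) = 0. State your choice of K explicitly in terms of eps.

Let eps > 0 be given. For m ≥ 1, |8/(m + 8) − 0| = 8/(m + 8) ≤ 8/m.
We need 8/m < eps, i.e. m > 8/eps.
Take K = 8/eps. If m > K then |8/(m + 8)| ≤ 8/m < eps.

K = 8/eps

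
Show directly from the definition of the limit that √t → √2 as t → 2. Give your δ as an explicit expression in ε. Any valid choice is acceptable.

δ = min(2, √2·ε)

Let ε > 0. We want δ > 0 such that 0 < |t − 2| < δ implies |√t − √2| < ε.
Rationalise: √t − √2 = (t − 2)/(√t + √2), so |√t − √2| = |t − 2|/(√t + √2).
Restrict δ ≤ 2 so that |t − 2| < 2 forces t > 0, and then √t + √2 > √2.
Hence |√t − √2| < |t − 2|/√2, which is < ε once |t − 2| < √2·ε.
Take δ = min(2, √2·ε). If 0 < |t − 2| < δ then t > 0 and |√t − √2| < |t − 2|/√2 < ε.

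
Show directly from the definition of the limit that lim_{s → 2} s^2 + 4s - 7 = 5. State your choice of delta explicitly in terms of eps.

delta = min(1, eps/9)

Fix eps > 0. We want delta > 0 such that 0 < |s − 2| < delta implies |(s^2 + 4s - 7) − 5| < eps.
(s^2 + 4s - 7) − 5 = s^2 + 4s - 12 = (s − 2)(s + 6).
So |(s^2 + 4s - 7) − 5| = |s − 2|·|s + 6|.
Require delta ≤ 1. Then |s − 2| < 1 gives |s| < 3, and by the triangle inequality |s + 6| ≤ 3 + 6 = 9.
Hence |(s^2 + 4s - 7) − 5| ≤ 9|s − 2| < eps provided |s − 2| < eps/9.
Take delta = min(1, eps/9). Then 0 < |s − 2| < delta gives both |s − 2| < 1 and |s − 2| < eps/9, so |(s^2 + 4s - 7) − 5| < eps.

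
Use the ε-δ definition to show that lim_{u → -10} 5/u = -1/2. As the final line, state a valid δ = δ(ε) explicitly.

δ = min(5, 10ε)

Fix ε > 0. We seek δ > 0 such that 0 < |u + 10| < δ implies |5/u + 1/2| < ε.
|5/u + 1/2| = 5·|-10 − u|/(10·|u|) = 5|u + 10|/(10|u|).
Require δ ≤ 5 so that |u| > 10 − 5 = 5, hence 10|u| > 50.
Then |5/u + 1/2| < 5|u + 10|/50, which is < ε when |u + 10| < 10ε.
Take δ = min(5, 10ε). Then 0 < |u + 10| < δ gives both |u + 10| < 5 and |u + 10| < 10ε, so |5/u + 1/2| < ε.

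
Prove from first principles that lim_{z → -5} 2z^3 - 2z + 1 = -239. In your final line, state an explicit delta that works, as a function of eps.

delta = min(1, eps/180)

Let eps > 0. We want delta > 0 such that 0 < |z + 5| < delta implies |(2z^3 - 2z + 1) + 239| < eps.
(2z^3 - 2z + 1) + 239 = 2z^3 - 2z + 240 = (z + 5)(2z^2 - 10z + 48).
So |(2z^3 - 2z + 1) + 239| = |z + 5|·|2z^2 - 10z + 48|.
Require delta ≤ 1. Then |z + 5| < 1 gives |z| < 6, and by the triangle inequality |2z^2 - 10z + 48| ≤ 2·6^2 + 10·6 + 48 = 180.
Hence |(2z^3 - 2z + 1) + 239| ≤ 180|z + 5| < eps provided |z + 5| < eps/180.
Take delta = min(1, eps/180). Then 0 < |z + 5| < delta gives both |z + 5| < 1 and |z + 5| < eps/180, so |(2z^3 - 2z + 1) + 239| < eps.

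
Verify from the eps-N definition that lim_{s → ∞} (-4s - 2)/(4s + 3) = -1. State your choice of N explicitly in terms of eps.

Let eps > 0 be given. We seek N > 0 such that s > N implies |(-4s - 2)/(4s + 3) + 1| < eps.
(-4s - 2)/(4s + 3) + 1 = (4(-4s - 2) − (-4)(4s + 3)) / (4(4s + 3)) = 4/(4(4s + 3)).
For s > 0 we have 4s + 3 > 4s, so |(-4s - 2)/(4s + 3) + 1| = 4/(4(4s + 3)) < 4/(4·4s) = (1/4)/s.
Thus |(-4s - 2)/(4s + 3) + 1| < eps whenever s > (1/4)/eps.
Take N = (1/4)/eps. If s > N then |(-4s - 2)/(4s + 3) + 1| < (1/4)/s < eps.

N = (1/4)/eps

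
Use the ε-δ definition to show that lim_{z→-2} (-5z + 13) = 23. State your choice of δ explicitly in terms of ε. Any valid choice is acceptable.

δ = ε/5

Let ε > 0 be given. We need δ > 0 so that 0 < |z + 2| < δ implies |(-5z + 13) − 23| < ε.
|(-5z + 13) − 23| = |-5z - 10| = 5|z + 2|.
So 5|z + 2| < ε exactly when |z + 2| < ε/5.
Take δ = ε/5. If 0 < |z + 2| < δ then |(-5z + 13) − 23| = 5|z + 2| < 5·(ε/5) = ε.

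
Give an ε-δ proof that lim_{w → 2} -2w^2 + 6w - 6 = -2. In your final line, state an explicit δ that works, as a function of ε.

Let ε > 0 be given. We want δ > 0 such that 0 < |w − 2| < δ implies |(-2w^2 + 6w - 6) + 2| < ε.
(-2w^2 + 6w - 6) + 2 = -2w^2 + 6w - 4 = (w − 2)(-2w + 2).
So |(-2w^2 + 6w - 6) + 2| = |w − 2|·|-2w + 2|.
Require δ ≤ 1. Then |w − 2| < 1 gives |w| < 3, and by the triangle inequality |-2w + 2| ≤ 2·3 + 2 = 8.
Hence |(-2w^2 + 6w - 6) + 2| ≤ 8|w − 2| < ε provided |w − 2| < ε/8.
Take δ = min(1, ε/8). Then 0 < |w − 2| < δ gives both |w − 2| < 1 and |w − 2| < ε/8, so |(-2w^2 + 6w - 6) + 2| < ε.

δ = min(1, ε/8)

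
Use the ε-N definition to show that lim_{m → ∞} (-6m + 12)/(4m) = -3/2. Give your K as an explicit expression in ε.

Let ε > 0. For m ≥ 1, |(-6m + 12)/(4m) + 3/2| = |48|/(4(4m)) = 48/(4(4m)).
Since 4m ≥ 4m for m ≥ 1, this is ≤ 48/(4·4m) = 3/m.
So |(-6m + 12)/(4m) + 3/2| < ε whenever m > 3/ε.
Take K = 3/ε. If m > K then |(-6m + 12)/(4m) + 3/2| ≤ 3/m < ε.

K = 3/ε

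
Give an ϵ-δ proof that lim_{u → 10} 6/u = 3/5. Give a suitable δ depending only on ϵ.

δ = min(5, (25/3)ϵ)

Let ϵ > 0. We seek δ > 0 such that 0 < |u − 10| < δ implies |6/u − (3/5)| < ϵ.
|6/u − (3/5)| = 6·|10 − u|/(10·|u|) = 6|u − 10|/(10|u|).
Restrict δ ≤ 5. Then |u − 10| < 5 gives |u| > 5, so 10|u| > 50.
Then |6/u − (3/5)| < 6|u − 10|/50, which is < ϵ when |u − 10| < (25/3)ϵ.
Take δ = min(5, (25/3)ϵ). Then 0 < |u − 10| < δ gives both |u − 10| < 5 and |u − 10| < (25/3)ϵ, so |6/u − (3/5)| < ϵ.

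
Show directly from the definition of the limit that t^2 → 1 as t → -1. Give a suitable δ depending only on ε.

Fix ε > 0. We seek δ > 0 with 0 < |t + 1| < δ ⇒ |t^2 − 1| < ε.
Factor: t^2 − 1 = (t + 1)(t - 1), so |t^2 − 1| = |t + 1|·|t - 1|.
Restrict δ ≤ 2. Then |t + 1| < 2 gives |t| < 3, so by the triangle inequality |t - 1| ≤ 3 + 1 = 4.
Hence |t^2 − 1| ≤ 4|t + 1|, which is < ε once |t + 1| < ε/4.
Take δ = min(2, ε/4). If 0 < |t + 1| < δ then both bounds hold and |t^2 − 1| ≤ 4|t + 1| < 4·(ε/4) = ε.

δ = min(2, ε/4)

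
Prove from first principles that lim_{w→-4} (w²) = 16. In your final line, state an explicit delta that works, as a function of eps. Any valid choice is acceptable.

delta = min(1, eps/9)

Let eps > 0. We seek delta > 0 with 0 < |w + 4| < delta ⇒ |w² − 16| < eps.
Factor: w² − 16 = (w + 4)(w - 4), so |w² − 16| = |w + 4|·|w - 4|.
Impose delta ≤ 1 so that |w| < 5; then |w - 4| ≤ 9.
Hence |w² − 16| ≤ 9|w + 4|, which is < eps once |w + 4| < eps/9.
Take delta = min(1, eps/9). If 0 < |w + 4| < delta then both bounds hold and |w² − 16| ≤ 9|w + 4| < 9·(eps/9) = eps.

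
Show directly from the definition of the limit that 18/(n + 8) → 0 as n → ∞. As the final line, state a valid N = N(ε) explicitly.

Suppose ε > 0. For n ≥ 1, |18/(n + 8) − 0| = 18/(n + 8) ≤ 18/n.
We need 18/n < ε, i.e. n > 18/ε.
Take N = 18/ε. If n > N then |18/(n + 8)| ≤ 18/n < ε.

N = 18/ε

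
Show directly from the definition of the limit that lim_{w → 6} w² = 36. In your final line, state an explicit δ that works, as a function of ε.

δ = min(1, ε/13)

Let ε > 0. We seek δ > 0 with 0 < |w − 6| < δ ⇒ |w² − 36| < ε.
Factor: w² − 36 = (w − 6)(w + 6), so |w² − 36| = |w − 6|·|w + 6|.
Restrict δ ≤ 1. Then |w − 6| < 1 gives |w| < 7, so by the triangle inequality |w + 6| ≤ 7 + 6 = 13.
Hence |w² − 36| ≤ 13|w − 6|, which is < ε once |w − 6| < ε/13.
Take δ = min(1, ε/13). If 0 < |w − 6| < δ then both bounds hold and |w² − 36| ≤ 13|w − 6| < 13·(ε/13) = ε.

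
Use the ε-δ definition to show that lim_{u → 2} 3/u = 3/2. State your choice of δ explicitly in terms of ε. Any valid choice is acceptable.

Suppose ε > 0. We seek δ > 0 such that 0 < |u − 2| < δ implies |3/u − (3/2)| < ε.
|3/u − (3/2)| = 3·|2 − u|/(2·|u|) = 3|u − 2|/(2|u|).
Restrict δ ≤ 1. Then |u − 2| < 1 gives |u| > 1, so 2|u| > 2.
Then |3/u − (3/2)| < 3|u − 2|/2, which is < ε when |u − 2| < (2/3)ε.
Take δ = min(1, (2/3)ε). Then 0 < |u − 2| < δ gives both |u − 2| < 1 and |u − 2| < (2/3)ε, so |3/u − (3/2)| < ε.

δ = min(1, (2/3)ε)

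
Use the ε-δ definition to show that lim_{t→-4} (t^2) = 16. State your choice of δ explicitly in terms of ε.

Let ε > 0. We seek δ > 0 with 0 < |t + 4| < δ ⇒ |t^2 − 16| < ε.
Factor: t^2 − 16 = (t + 4)(t - 4), so |t^2 − 16| = |t + 4|·|t - 4|.
Restrict δ ≤ 2. Then |t + 4| < 2 gives |t| < 6, so by the triangle inequality |t - 4| ≤ 6 + 4 = 10.
Hence |t^2 − 16| ≤ 10|t + 4|, which is < ε once |t + 4| < ε/10.
Take δ = min(2, ε/10). If 0 < |t + 4| < δ then both bounds hold and |t^2 − 16| ≤ 10|t + 4| < 10·(ε/10) = ε.

δ = min(2, ε/10)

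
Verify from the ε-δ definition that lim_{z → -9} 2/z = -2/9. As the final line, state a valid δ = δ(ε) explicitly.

Let ε > 0. We seek δ > 0 such that 0 < |z + 9| < δ implies |2/z + 2/9| < ε.
|2/z + 2/9| = 2·|-9 − z|/(9·|z|) = 2|z + 9|/(9|z|).
Restrict δ ≤ 9/2. Then |z + 9| < 9/2 gives |z| > 9/2, so 9|z| > 81/2.
Then |2/z + 2/9| < 2|z + 9|/(81/2), which is < ε when |z + 9| < (81/4)ε.
Take δ = min(9/2, (81/4)ε). Then 0 < |z + 9| < δ gives both |z + 9| < 9/2 and |z + 9| < (81/4)ε, so |2/z + 2/9| < ε.

δ = min(9/2, (81/4)ε)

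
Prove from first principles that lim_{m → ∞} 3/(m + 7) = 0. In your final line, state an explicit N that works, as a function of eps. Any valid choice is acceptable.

Fix eps > 0. For m ≥ 1, |3/(m + 7) − 0| = 3/(m + 7) ≤ 3/m.
We need 3/m < eps, i.e. m > 3/eps.
Take N = 3/eps. If m > N then |3/(m + 7)| ≤ 3/m < eps.

N = 3/eps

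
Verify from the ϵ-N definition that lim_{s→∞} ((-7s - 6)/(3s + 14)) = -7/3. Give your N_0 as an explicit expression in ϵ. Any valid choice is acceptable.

Let ϵ > 0 be given. We seek N_0 > 0 such that s > N_0 implies |(-7s - 6)/(3s + 14) + 7/3| < ϵ.
(-7s - 6)/(3s + 14) + 7/3 = (3(-7s - 6) − (-7)(3s + 14)) / (3(3s + 14)) = 80/(3(3s + 14)).
For s > 0 we have 3s + 14 > 3s, so |(-7s - 6)/(3s + 14) + 7/3| = 80/(3(3s + 14)) < 80/(3·3s) = (80/9)/s.
Thus |(-7s - 6)/(3s + 14) + 7/3| < ϵ whenever s > (80/9)/ϵ.
Take N_0 = (80/9)/ϵ. If s > N_0 then |(-7s - 6)/(3s + 14) + 7/3| < (80/9)/s < ϵ.

N_0 = (80/9)/ϵ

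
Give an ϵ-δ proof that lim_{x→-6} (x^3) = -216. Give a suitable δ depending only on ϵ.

δ = min(1, ϵ/127)

Suppose ϵ > 0. We seek δ > 0 with 0 < |x + 6| < δ ⇒ |x^3 + 216| < ϵ.
Factor: x^3 + 216 = (x + 6)(x^2 - 6x + 36), so |x^3 + 216| = |x + 6|·|x^2 - 6x + 36|.
Restrict δ ≤ 1. Then |x + 6| < 1 gives |x| < 7, so by the triangle inequality |x^2 - 6x + 36| ≤ 7^2 + 6·7 + 36 = 127.
Hence |x^3 + 216| ≤ 127|x + 6|, which is < ϵ once |x + 6| < ϵ/127.
Take δ = min(1, ϵ/127). If 0 < |x + 6| < δ then both bounds hold and |x^3 + 216| ≤ 127|x + 6| < 127·(ϵ/127) = ϵ.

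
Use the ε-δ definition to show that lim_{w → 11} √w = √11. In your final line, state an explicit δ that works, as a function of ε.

δ = min(11, √11·ε)

Let ε > 0. We want δ > 0 such that 0 < |w − 11| < δ implies |√w − √11| < ε.
Rationalise: √w − √11 = (w − 11)/(√w + √11), so |√w − √11| = |w − 11|/(√w + √11).
Restrict δ ≤ 11 so that |w − 11| < 11 forces w > 0, and then √w + √11 > √11.
Hence |√w − √11| < |w − 11|/√11, which is < ε once |w − 11| < √11·ε.
Take δ = min(11, √11·ε). If 0 < |w − 11| < δ then w > 0 and |√w − √11| < |w − 11|/√11 < ε.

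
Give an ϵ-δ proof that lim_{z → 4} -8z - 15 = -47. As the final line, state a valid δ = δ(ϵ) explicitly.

δ = ϵ/8

Let ϵ > 0 be given. We need δ > 0 so that 0 < |z − 4| < δ implies |(-8z - 15) + 47| < ϵ.
|(-8z - 15) + 47| = |-8z + 32| = 8|z − 4|.
Thus it suffices that |z − 4| < ϵ/8.
Take δ = ϵ/8. If 0 < |z − 4| < δ then |(-8z - 15) + 47| = 8|z − 4| < 8·(ϵ/8) = ϵ.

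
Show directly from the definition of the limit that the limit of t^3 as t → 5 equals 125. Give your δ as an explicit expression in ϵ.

δ = min(2, ϵ/109)

Fix ϵ > 0. We seek δ > 0 with 0 < |t − 5| < δ ⇒ |t^3 − 125| < ϵ.
Factor: t^3 − 125 = (t − 5)(t^2 + 5t + 25), so |t^3 − 125| = |t − 5|·|t^2 + 5t + 25|.
Restrict δ ≤ 2. Then |t − 5| < 2 gives |t| < 7, so by the triangle inequality |t^2 + 5t + 25| ≤ 7^2 + 5·7 + 25 = 109.
Hence |t^3 − 125| ≤ 109|t − 5|, which is < ϵ once |t − 5| < ϵ/109.
Take δ = min(2, ϵ/109). If 0 < |t − 5| < δ then both bounds hold and |t^3 − 125| ≤ 109|t − 5| < 109·(ϵ/109) = ϵ.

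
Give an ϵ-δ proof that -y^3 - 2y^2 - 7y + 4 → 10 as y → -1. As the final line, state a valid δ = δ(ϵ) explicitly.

δ = min(2, ϵ/18)

Let ϵ > 0. We want δ > 0 such that 0 < |y + 1| < δ implies |(-y^3 - 2y^2 - 7y + 4) − 10| < ϵ.
(-y^3 - 2y^2 - 7y + 4) − 10 = -y^3 - 2y^2 - 7y - 6 = (y + 1)(-y^2 - y - 6).
So |(-y^3 - 2y^2 - 7y + 4) − 10| = |y + 1|·|-y^2 - y - 6|.
Assume first that |y + 1| < 2, so |y| < 3. Then |-y^2 - y - 6| ≤ 3^2 + 3 + 6 = 18.
Hence |(-y^3 - 2y^2 - 7y + 4) − 10| ≤ 18|y + 1| < ϵ provided |y + 1| < ϵ/18.
Choosing δ = min(2, ϵ/18) ensures both conditions, hence |(-y^3 - 2y^2 - 7y + 4) − 10| < ϵ.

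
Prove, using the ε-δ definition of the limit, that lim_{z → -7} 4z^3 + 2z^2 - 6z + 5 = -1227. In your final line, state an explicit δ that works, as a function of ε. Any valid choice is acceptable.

δ = min(2, ε/734)

Fix ε > 0. We want δ > 0 such that 0 < |z + 7| < δ implies |(4z^3 + 2z^2 - 6z + 5) + 1227| < ε.
(4z^3 + 2z^2 - 6z + 5) + 1227 = 4z^3 + 2z^2 - 6z + 1232 = (z + 7)(4z^2 - 26z + 176).
So |(4z^3 + 2z^2 - 6z + 5) + 1227| = |z + 7|·|4z^2 - 26z + 176|.
Assume first that |z + 7| < 2, so |z| < 9. Then |4z^2 - 26z + 176| ≤ 4·9^2 + 26·9 + 176 = 734.
Hence |(4z^3 + 2z^2 - 6z + 5) + 1227| ≤ 734|z + 7| < ε provided |z + 7| < ε/734.
Take δ = min(2, ε/734). Then 0 < |z + 7| < δ gives both |z + 7| < 2 and |z + 7| < ε/734, so |(4z^3 + 2z^2 - 6z + 5) + 1227| < ε.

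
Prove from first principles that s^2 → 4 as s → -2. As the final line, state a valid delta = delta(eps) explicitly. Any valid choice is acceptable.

Suppose eps > 0. We seek delta > 0 with 0 < |s + 2| < delta ⇒ |s^2 − 4| < eps.
Factor: s^2 − 4 = (s + 2)(s - 2), so |s^2 − 4| = |s + 2|·|s - 2|.
Impose delta ≤ 1 so that |s| < 3; then |s - 2| ≤ 5.
Hence |s^2 − 4| ≤ 5|s + 2|, which is < eps once |s + 2| < eps/5.
Take delta = min(1, eps/5). If 0 < |s + 2| < delta then both bounds hold and |s^2 − 4| ≤ 5|s + 2| < 5·(eps/5) = eps.

delta = min(1, eps/5)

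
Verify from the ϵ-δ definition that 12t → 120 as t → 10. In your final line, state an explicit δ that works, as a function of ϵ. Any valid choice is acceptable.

δ = ϵ/12

Let ϵ > 0. We need δ > 0 so that 0 < |t − 10| < δ implies |(12t) − 120| < ϵ.
|(12t) − 120| = |12t - 120| = 12|t − 10|.
So 12|t − 10| < ϵ exactly when |t − 10| < ϵ/12.
Choosing δ = ϵ/12 gives |(12t) − 120| = 12|t − 10| < ϵ whenever |t − 10| < δ.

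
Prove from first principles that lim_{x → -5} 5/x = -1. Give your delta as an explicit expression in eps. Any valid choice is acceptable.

Let eps > 0. We seek delta > 0 such that 0 < |x + 5| < delta implies |5/x + 1| < eps.
|5/x + 1| = 5·|-5 − x|/(5·|x|) = 5|x + 5|/(5|x|).
Restrict delta ≤ 5/2. Then |x + 5| < 5/2 gives |x| > 5/2, so 5|x| > 25/2.
Then |5/x + 1| < 5|x + 5|/(25/2), which is < eps when |x + 5| < (5/2)eps.
Take delta = min(5/2, (5/2)eps). Then 0 < |x + 5| < delta gives both |x + 5| < 5/2 and |x + 5| < (5/2)eps, so |5/x + 1| < eps.

delta = min(5/2, (5/2)eps)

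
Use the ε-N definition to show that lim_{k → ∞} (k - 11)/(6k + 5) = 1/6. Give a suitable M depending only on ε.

Fix ε > 0. For k ≥ 1, |(k - 11)/(6k + 5) − (1/6)| = |-71|/(6(6k + 5)) = 71/(6(6k + 5)).
Since 6k + 5 ≥ 6k for k ≥ 1, this is ≤ 71/(6·6k) = (71/36)/k.
So |(k - 11)/(6k + 5) − (1/6)| < ε whenever k > (71/36)/ε.
Take M = (71/36)/ε. If k > M then |(k - 11)/(6k + 5) − (1/6)| ≤ (71/36)/k < ε.

M = (71/36)/ε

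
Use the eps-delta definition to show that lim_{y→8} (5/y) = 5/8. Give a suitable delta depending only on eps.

delta = min(4, (32/5)eps)

Let eps > 0. We seek delta > 0 such that 0 < |y − 8| < delta implies |5/y − (5/8)| < eps.
|5/y − (5/8)| = 5·|8 − y|/(8·|y|) = 5|y − 8|/(8|y|).
Require delta ≤ 4 so that |y| > 8 − 4 = 4, hence 8|y| > 32.
Then |5/y − (5/8)| < 5|y − 8|/32, which is < eps when |y − 8| < (32/5)eps.
Take delta = min(4, (32/5)eps). Then 0 < |y − 8| < delta gives both |y − 8| < 4 and |y − 8| < (32/5)eps, so |5/y − (5/8)| < eps.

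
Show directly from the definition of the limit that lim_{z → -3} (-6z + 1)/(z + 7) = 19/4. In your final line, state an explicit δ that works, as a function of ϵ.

δ = min(2, (8/43)ϵ)

Let ϵ > 0. We want δ > 0 with 0 < |z + 3| < δ ⇒ |(-6z + 1)/(z + 7) − (19/4)| < ϵ.
Combining over a common denominator, (-6z + 1)/(z + 7) − (19/4) = [(-6z + 1)·4 − 19·(z + 7)] / [4·(z + 7)] = -43(z + 3) / (4(z + 7)).
So |(-6z + 1)/(z + 7) − (19/4)| = 43|z + 3| / (4·|z + 7|).
Require δ ≤ 2, so |z + 7| ≥ |4| − |z + 3| > 4 − 2 = 2.
Hence |(-6z + 1)/(z + 7) − (19/4)| < 43|z + 3|/(4·2) = (43/8)|z + 3|, which is < ϵ once |z + 3| < (8/43)ϵ.
Take δ = min(2, (8/43)ϵ). Then 0 < |z + 3| < δ forces both bounds, so |(-6z + 1)/(z + 7) − (19/4)| < ϵ.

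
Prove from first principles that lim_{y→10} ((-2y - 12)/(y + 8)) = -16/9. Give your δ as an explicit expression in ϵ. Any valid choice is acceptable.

δ = min(9, (81/2)ϵ)

Let ϵ > 0. We want δ > 0 with 0 < |y − 10| < δ ⇒ |(-2y - 12)/(y + 8) + 16/9| < ϵ.
Combining over a common denominator, (-2y - 12)/(y + 8) + 16/9 = [(-2y - 12)·18 − (-32)·(y + 8)] / [18·(y + 8)] = -4(y − 10) / (18(y + 8)).
So |(-2y - 12)/(y + 8) + 16/9| = 4|y − 10| / (18·|y + 8|).
Restrict δ ≤ 9. Then |y − 10| < 9 gives |y + 8| = |(y − 10) + 18| ≥ 18 − 9 = 9.
Hence |(-2y - 12)/(y + 8) + 16/9| < 4|y − 10|/(18·9) = (2/81)|y − 10|, which is < ϵ once |y − 10| < (81/2)ϵ.
Take δ = min(9, (81/2)ϵ). Then 0 < |y − 10| < δ forces both bounds, so |(-2y - 12)/(y + 8) + 16/9| < ϵ.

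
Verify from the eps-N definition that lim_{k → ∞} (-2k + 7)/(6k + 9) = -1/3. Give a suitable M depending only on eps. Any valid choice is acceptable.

Suppose eps > 0. For k ≥ 1, |(-2k + 7)/(6k + 9) + 1/3| = |60|/(6(6k + 9)) = 60/(6(6k + 9)).
Since 6k + 9 ≥ 6k for k ≥ 1, this is ≤ 60/(6·6k) = (5/3)/k.
So |(-2k + 7)/(6k + 9) + 1/3| < eps whenever k > (5/3)/eps.
Take M = (5/3)/eps. If k > M then |(-2k + 7)/(6k + 9) + 1/3| ≤ (5/3)/k < eps.

M = (5/3)/eps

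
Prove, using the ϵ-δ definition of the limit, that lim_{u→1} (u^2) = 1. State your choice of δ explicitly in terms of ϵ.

δ = min(2, ϵ/4)

Fix ϵ > 0. We seek δ > 0 with 0 < |u − 1| < δ ⇒ |u^2 − 1| < ϵ.
Factor: u^2 − 1 = (u − 1)(u + 1), so |u^2 − 1| = |u − 1|·|u + 1|.
Restrict δ ≤ 2. Then |u − 1| < 2 gives |u| < 3, so by the triangle inequality |u + 1| ≤ 3 + 1 = 4.
Hence |u^2 − 1| ≤ 4|u − 1|, which is < ϵ once |u − 1| < ϵ/4.
Take δ = min(2, ϵ/4). If 0 < |u − 1| < δ then both bounds hold and |u^2 − 1| ≤ 4|u − 1| < 4·(ϵ/4) = ϵ.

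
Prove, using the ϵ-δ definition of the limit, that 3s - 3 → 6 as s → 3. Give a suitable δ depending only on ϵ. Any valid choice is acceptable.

Let ϵ > 0. We need δ > 0 so that 0 < |s − 3| < δ implies |(3s - 3) − 6| < ϵ.
|(3s - 3) − 6| = |3s - 9| = 3|s − 3|.
Thus it suffices that |s − 3| < ϵ/3.
Take δ = ϵ/3. If 0 < |s − 3| < δ then |(3s - 3) − 6| = 3|s − 3| < 3·(ϵ/3) = ϵ.

δ = ϵ/3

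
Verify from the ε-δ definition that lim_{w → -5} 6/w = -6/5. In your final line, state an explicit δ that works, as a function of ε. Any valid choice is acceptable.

Let ε > 0 be given. We seek δ > 0 such that 0 < |w + 5| < δ implies |6/w + 6/5| < ε.
|6/w + 6/5| = 6·|-5 − w|/(5·|w|) = 6|w + 5|/(5|w|).
Require δ ≤ 5/2 so that |w| > 5 − 5/2 = 5/2, hence 5|w| > 25/2.
Then |6/w + 6/5| < 6|w + 5|/(25/2), which is < ε when |w + 5| < (25/12)ε.
Take δ = min(5/2, (25/12)ε). Then 0 < |w + 5| < δ gives both |w + 5| < 5/2 and |w + 5| < (25/12)ε, so |6/w + 6/5| < ε.

δ = min(5/2, (25/12)ε)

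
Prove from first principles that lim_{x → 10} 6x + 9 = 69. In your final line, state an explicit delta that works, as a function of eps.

Let eps > 0 be given. We need delta > 0 so that 0 < |x − 10| < delta implies |(6x + 9) − 69| < eps.
Since (6x + 9) − 69 = 6(x − 10), we have |(6x + 9) − 69| = 6|x − 10|.
So 6|x − 10| < eps exactly when |x − 10| < eps/6.
Choosing delta = eps/6 gives |(6x + 9) − 69| = 6|x − 10| < eps whenever |x − 10| < delta.

delta = eps/6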